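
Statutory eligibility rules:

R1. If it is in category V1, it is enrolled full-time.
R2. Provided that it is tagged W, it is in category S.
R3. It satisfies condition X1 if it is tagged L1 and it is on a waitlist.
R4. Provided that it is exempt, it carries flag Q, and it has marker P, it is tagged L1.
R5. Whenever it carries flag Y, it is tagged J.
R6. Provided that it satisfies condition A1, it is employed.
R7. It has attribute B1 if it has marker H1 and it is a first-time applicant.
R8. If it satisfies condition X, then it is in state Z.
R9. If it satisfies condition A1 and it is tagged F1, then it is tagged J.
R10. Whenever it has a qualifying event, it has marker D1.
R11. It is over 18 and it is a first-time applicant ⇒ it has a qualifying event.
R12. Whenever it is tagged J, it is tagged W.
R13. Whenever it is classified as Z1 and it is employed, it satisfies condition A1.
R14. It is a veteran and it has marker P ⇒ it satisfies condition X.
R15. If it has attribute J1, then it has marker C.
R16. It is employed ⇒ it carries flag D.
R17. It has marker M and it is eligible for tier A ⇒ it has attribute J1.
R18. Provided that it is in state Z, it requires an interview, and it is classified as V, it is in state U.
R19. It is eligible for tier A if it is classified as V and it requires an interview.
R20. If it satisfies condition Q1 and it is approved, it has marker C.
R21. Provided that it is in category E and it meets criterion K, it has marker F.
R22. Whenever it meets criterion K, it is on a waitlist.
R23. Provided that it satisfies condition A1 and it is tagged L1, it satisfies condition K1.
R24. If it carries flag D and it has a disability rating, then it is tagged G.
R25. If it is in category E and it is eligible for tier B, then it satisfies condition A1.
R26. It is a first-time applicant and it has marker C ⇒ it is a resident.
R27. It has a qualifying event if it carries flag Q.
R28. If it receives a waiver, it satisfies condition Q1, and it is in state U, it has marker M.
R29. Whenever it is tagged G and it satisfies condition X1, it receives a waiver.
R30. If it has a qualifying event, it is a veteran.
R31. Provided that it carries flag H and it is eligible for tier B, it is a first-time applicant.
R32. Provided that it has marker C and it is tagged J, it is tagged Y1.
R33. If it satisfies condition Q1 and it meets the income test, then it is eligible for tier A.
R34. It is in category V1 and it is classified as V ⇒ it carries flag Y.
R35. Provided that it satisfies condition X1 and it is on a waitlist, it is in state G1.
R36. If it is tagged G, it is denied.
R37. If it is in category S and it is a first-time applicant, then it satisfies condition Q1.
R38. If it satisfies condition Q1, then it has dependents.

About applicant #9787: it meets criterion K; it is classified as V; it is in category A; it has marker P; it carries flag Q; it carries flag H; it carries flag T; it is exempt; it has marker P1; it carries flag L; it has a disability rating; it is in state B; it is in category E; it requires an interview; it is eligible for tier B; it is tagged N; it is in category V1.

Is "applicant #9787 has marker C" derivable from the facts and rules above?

Yes

By R4 (it is exempt, it carries flag Q, it has marker P): it is tagged L1.
By R19 (it is classified as V, it requires an interview): it is eligible for tier A.
By R22 (it meets criterion K): it is on a waitlist.
By R25 (it is in category E, it is eligible for tier B): it satisfies condition A1.
By R27 (it carries flag Q): it has a qualifying event.
By R30 (it has a qualifying event): it is a veteran.
By R31 (it carries flag H, it is eligible for tier B): it is a first-time applicant.
By R34 (it is in category V1, it is classified as V): it carries flag Y.
By R3 (it is tagged L1, it is on a waitlist): it satisfies condition X1.
By R5 (it carries flag Y): it is tagged J.
By R6 (it satisfies condition A1): it is employed.
By R12 (it is tagged J): it is tagged W.
By R14 (it is a veteran, it has marker P): it satisfies condition X.
By R16 (it is employed): it carries flag D.
By R24 (it carries flag D, it has a disability rating): it is tagged G.
By R29 (it is tagged G, it satisfies condition X1): it receives a waiver.
By R2 (it is tagged W): it is in category S.
By R8 (it satisfies condition X): it is in state Z.
By R18 (it is in state Z, it requires an interview, it is classified as V): it is in state U.
By R37 (it is in category S, it is a first-time applicant): it satisfies condition Q1.
By R28 (it receives a waiver, it satisfies condition Q1, it is in state U): it has marker M.
By R17 (it has marker M, it is eligible for tier A): it has attribute J1.
By R15 (it has attribute J1): it has marker C.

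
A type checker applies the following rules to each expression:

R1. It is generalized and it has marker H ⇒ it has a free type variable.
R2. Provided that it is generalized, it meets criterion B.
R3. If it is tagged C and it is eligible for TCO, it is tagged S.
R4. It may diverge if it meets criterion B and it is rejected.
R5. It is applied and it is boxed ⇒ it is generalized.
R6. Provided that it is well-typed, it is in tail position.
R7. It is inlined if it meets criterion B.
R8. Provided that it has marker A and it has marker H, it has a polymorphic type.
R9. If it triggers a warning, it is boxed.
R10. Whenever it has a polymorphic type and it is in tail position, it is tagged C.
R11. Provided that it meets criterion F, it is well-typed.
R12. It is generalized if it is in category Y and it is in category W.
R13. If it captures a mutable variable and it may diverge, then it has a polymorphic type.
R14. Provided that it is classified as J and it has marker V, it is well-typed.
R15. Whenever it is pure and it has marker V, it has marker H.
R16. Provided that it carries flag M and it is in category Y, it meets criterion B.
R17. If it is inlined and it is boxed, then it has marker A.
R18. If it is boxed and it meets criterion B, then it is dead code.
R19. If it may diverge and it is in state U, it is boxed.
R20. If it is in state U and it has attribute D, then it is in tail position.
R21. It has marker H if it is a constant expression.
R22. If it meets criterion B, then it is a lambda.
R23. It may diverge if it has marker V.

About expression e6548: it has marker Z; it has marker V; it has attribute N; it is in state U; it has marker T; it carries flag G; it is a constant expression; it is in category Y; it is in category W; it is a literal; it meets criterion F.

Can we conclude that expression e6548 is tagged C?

By R11 (it meets criterion F): it is well-typed.
By R12 (it is in category Y, it is in category W): it is generalized.
By R21 (it is a constant expression): it has marker H.
By R23 (it has marker V): it may diverge.
By R2 (it is generalized): it meets criterion B.
By R6 (it is well-typed): it is in tail position.
By R7 (it meets criterion B): it is inlined.
By R19 (it may diverge, it is in state U): it is boxed.
By R17 (it is inlined, it is boxed): it has marker A.
By R8 (it has marker A, it has marker H): it has a polymorphic type.
By R10 (it has a polymorphic type, it is in tail position): it is tagged C.

Yes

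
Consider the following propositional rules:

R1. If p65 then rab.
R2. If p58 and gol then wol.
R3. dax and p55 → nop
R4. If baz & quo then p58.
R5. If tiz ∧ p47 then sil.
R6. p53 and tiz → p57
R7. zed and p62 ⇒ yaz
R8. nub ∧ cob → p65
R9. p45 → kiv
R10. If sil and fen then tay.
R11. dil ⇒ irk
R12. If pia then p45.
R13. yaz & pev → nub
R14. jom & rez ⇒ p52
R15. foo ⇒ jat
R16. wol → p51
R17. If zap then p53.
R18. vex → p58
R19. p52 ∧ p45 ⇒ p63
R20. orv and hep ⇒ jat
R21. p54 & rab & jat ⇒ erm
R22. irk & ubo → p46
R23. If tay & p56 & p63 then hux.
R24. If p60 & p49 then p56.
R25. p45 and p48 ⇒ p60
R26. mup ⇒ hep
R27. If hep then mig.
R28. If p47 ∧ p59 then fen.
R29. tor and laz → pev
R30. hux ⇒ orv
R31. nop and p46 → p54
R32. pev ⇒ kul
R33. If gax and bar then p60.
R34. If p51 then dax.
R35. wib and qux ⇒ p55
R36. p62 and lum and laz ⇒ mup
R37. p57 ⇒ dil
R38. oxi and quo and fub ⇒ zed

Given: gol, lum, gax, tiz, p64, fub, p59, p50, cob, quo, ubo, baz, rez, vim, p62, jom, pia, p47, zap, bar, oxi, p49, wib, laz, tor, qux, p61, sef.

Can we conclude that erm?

Yes

p58  (by R4: baz, quo)
sil  (by R5: tiz, p47)
p45  (by R12: pia)
p52  (by R14: jom, rez)
p53  (by R17: zap)
p63  (by R19: p52, p45)
fen  (by R28: p47, p59)
pev  (by R29: tor, laz)
p60  (by R33: gax, bar)
p55  (by R35: wib, qux)
mup  (by R36: p62, lum, laz)
zed  (by R38: oxi, quo, fub)
wol  (by R2: p58, gol)
p57  (by R6: p53, tiz)
yaz  (by R7: zed, p62)
tay  (by R10: sil, fen)
nub  (by R13: yaz, pev)
p51  (by R16: wol)
p56  (by R24: p60, p49)
hep  (by R26: mup)
dax  (by R34: p51)
dil  (by R37: p57)
nop  (by R3: dax, p55)
p65  (by R8: nub, cob)
irk  (by R11: dil)
p46  (by R22: irk, ubo)
hux  (by R23: tay, p56, p63)
orv  (by R30: hux)
p54  (by R31: nop, p46)
rab  (by R1: p65)
jat  (by R20: orv, hep)
erm  (by R21: p54, rab, jat)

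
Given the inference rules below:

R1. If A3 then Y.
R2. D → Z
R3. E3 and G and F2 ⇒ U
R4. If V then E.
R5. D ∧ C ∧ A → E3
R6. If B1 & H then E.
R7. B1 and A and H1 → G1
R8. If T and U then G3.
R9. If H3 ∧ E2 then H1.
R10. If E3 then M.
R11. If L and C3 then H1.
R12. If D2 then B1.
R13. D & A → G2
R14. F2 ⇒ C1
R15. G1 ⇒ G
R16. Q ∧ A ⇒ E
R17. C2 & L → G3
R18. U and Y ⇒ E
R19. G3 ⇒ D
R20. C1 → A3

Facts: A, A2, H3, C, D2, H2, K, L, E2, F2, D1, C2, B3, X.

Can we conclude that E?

H1  (by R9: H3, E2)
B1  (by R12: D2)
C1  (by R14: F2)
G3  (by R17: C2, L)
D  (by R19: G3)
A3  (by R20: C1)
Y  (by R1: A3)
E3  (by R5: D, C, A)
G1  (by R7: B1, A, H1)
G  (by R15: G1)
U  (by R3: E3, G, F2)
E  (by R18: U, Y)

Yes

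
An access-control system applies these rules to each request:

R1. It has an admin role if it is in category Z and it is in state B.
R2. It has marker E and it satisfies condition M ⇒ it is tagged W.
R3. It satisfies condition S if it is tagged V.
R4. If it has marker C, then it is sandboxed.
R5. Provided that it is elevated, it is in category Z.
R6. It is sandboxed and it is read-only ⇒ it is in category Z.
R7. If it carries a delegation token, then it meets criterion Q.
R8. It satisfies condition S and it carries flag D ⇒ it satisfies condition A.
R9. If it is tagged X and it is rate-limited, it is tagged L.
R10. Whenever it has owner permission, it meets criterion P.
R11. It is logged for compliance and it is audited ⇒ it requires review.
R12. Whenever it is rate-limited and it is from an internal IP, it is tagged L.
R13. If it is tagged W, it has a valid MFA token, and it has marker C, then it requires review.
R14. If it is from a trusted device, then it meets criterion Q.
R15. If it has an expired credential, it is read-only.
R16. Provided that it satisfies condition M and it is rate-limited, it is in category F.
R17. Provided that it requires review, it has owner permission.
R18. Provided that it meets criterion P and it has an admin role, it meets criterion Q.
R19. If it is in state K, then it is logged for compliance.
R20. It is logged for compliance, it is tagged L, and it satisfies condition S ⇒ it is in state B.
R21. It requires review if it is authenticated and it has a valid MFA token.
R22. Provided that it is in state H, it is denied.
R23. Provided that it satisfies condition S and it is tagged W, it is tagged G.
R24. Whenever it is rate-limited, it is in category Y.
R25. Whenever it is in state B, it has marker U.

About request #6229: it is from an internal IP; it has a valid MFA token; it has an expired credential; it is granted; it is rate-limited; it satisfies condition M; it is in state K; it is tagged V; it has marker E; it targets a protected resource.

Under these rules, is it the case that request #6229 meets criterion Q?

Forward chaining from the given facts derives: is tagged W, satisfies condition S, is tagged L, is read-only, is in category F, is logged for compliance, is in state B, is tagged G, is in category Y, has marker U.
Rules concluding "it meets criterion Q": R7 needs "it carries a delegation token"; R14 needs "it is from a trusted device"; R18 needs "it meets criterion P" — none of these are established.

No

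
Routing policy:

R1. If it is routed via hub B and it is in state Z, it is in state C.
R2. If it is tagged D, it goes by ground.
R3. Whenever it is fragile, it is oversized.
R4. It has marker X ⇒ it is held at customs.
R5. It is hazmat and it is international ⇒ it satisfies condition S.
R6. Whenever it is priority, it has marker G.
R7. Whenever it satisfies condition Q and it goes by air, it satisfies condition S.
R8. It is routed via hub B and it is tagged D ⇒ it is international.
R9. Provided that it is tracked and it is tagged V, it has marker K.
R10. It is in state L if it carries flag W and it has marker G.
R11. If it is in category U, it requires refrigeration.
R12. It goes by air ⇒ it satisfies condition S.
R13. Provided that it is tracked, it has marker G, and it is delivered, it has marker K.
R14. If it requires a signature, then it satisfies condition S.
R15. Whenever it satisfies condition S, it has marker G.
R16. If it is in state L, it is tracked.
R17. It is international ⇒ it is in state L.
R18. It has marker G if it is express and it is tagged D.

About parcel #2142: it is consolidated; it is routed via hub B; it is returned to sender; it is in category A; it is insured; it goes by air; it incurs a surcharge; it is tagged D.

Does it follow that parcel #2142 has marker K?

No

Forward chaining from the given facts derives: goes by ground, is international, satisfies condition S, has marker G, is in state L, is tracked.
Rules concluding "it has marker K": R9 needs "it is tagged V"; R13 needs "it is delivered" — none of these are established.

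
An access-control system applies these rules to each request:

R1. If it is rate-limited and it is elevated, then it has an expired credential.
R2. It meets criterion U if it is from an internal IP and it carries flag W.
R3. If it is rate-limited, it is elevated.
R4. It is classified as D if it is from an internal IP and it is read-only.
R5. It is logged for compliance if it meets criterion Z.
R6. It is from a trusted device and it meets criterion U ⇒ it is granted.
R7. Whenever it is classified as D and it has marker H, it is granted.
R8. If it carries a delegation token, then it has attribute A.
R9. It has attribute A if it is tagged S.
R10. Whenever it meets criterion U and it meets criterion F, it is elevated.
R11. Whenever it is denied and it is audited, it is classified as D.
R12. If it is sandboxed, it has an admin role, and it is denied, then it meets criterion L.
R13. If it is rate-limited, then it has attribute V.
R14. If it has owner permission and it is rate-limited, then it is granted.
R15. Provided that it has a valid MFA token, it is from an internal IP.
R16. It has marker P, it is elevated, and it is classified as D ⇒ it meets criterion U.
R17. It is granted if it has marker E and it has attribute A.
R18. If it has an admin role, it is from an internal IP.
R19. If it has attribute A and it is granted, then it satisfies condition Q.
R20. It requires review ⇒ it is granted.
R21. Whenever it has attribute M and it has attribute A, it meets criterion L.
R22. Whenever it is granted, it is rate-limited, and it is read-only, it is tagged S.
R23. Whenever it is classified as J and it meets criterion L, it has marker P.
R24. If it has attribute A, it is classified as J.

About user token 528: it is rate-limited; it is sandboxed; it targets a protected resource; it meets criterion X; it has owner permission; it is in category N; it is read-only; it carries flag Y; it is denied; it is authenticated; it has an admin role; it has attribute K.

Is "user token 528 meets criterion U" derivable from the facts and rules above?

By R3 (it is rate-limited): it is elevated.
By R12 (it is sandboxed, it has an admin role, it is denied): it meets criterion L.
By R14 (it has owner permission, it is rate-limited): it is granted.
By R18 (it has an admin role): it is from an internal IP.
By R22 (it is granted, it is rate-limited, it is read-only): it is tagged S.
By R4 (it is from an internal IP, it is read-only): it is classified as D.
By R9 (it is tagged S): it has attribute A.
By R24 (it has attribute A): it is classified as J.
By R23 (it is classified as J, it meets criterion L): it has marker P.
By R16 (it has marker P, it is elevated, it is classified as D): it meets criterion U.

Yes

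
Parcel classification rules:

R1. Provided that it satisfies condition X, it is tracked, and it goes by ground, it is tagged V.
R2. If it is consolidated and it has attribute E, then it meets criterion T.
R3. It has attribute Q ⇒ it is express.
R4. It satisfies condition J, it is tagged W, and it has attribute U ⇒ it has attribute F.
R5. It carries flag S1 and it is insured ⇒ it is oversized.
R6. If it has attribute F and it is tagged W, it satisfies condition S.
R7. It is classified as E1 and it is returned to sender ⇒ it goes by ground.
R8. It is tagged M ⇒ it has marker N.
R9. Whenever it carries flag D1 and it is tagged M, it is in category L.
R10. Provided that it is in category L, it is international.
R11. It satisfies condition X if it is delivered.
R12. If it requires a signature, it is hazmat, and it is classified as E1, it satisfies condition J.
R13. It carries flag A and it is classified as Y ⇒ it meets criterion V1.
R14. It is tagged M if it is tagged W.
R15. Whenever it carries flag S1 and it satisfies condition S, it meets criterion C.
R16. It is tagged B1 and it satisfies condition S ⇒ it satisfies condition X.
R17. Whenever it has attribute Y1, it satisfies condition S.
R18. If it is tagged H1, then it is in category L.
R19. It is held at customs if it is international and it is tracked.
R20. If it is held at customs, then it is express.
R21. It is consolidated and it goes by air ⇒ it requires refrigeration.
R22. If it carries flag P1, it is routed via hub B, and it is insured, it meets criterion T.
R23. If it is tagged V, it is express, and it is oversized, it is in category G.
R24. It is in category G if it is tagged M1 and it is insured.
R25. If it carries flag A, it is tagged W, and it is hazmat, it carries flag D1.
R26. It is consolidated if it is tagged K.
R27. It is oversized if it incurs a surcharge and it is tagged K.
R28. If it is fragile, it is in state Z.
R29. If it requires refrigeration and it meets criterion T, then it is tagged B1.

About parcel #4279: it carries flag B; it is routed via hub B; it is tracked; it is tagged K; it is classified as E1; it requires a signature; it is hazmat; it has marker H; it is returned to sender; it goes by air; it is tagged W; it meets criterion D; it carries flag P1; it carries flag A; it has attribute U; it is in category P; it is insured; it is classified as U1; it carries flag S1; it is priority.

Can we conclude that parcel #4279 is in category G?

Yes

By R5 (it carries flag S1, it is insured): it is oversized.
By R7 (it is classified as E1, it is returned to sender): it goes by ground.
By R12 (it requires a signature, it is hazmat, it is classified as E1): it satisfies condition J.
By R14 (it is tagged W): it is tagged M.
By R22 (it carries flag P1, it is routed via hub B, it is insured): it meets criterion T.
By R25 (it carries flag A, it is tagged W, it is hazmat): it carries flag D1.
By R26 (it is tagged K): it is consolidated.
By R4 (it satisfies condition J, it is tagged W, it has attribute U): it has attribute F.
By R6 (it has attribute F, it is tagged W): it satisfies condition S.
By R9 (it carries flag D1, it is tagged M): it is in category L.
By R10 (it is in category L): it is international.
By R19 (it is international, it is tracked): it is held at customs.
By R20 (it is held at customs): it is express.
By R21 (it is consolidated, it goes by air): it requires refrigeration.
By R29 (it requires refrigeration, it meets criterion T): it is tagged B1.
By R16 (it is tagged B1, it satisfies condition S): it satisfies condition X.
By R1 (it satisfies condition X, it is tracked, it goes by ground): it is tagged V.
By R23 (it is tagged V, it is express, it is oversized): it is in category G.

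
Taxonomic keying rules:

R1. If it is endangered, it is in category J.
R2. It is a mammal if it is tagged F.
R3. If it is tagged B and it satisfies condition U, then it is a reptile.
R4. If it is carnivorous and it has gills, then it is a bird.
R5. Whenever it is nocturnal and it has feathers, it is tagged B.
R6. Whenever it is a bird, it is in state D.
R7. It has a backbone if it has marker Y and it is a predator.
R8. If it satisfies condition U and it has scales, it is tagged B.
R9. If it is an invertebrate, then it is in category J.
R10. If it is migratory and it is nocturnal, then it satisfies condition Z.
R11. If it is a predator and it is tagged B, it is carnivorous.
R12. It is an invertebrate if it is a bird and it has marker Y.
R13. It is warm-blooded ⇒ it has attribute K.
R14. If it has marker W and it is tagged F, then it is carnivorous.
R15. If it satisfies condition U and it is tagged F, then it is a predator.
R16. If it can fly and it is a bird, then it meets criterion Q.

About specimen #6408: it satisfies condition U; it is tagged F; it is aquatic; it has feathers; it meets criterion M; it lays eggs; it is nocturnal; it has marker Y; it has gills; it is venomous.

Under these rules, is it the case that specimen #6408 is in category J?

By R5 (it is nocturnal, it has feathers): it is tagged B.
By R15 (it satisfies condition U, it is tagged F): it is a predator.
By R11 (it is a predator, it is tagged B): it is carnivorous.
By R4 (it is carnivorous, it has gills): it is a bird.
By R12 (it is a bird, it has marker Y): it is an invertebrate.
By R9 (it is an invertebrate): it is in category J.

Yes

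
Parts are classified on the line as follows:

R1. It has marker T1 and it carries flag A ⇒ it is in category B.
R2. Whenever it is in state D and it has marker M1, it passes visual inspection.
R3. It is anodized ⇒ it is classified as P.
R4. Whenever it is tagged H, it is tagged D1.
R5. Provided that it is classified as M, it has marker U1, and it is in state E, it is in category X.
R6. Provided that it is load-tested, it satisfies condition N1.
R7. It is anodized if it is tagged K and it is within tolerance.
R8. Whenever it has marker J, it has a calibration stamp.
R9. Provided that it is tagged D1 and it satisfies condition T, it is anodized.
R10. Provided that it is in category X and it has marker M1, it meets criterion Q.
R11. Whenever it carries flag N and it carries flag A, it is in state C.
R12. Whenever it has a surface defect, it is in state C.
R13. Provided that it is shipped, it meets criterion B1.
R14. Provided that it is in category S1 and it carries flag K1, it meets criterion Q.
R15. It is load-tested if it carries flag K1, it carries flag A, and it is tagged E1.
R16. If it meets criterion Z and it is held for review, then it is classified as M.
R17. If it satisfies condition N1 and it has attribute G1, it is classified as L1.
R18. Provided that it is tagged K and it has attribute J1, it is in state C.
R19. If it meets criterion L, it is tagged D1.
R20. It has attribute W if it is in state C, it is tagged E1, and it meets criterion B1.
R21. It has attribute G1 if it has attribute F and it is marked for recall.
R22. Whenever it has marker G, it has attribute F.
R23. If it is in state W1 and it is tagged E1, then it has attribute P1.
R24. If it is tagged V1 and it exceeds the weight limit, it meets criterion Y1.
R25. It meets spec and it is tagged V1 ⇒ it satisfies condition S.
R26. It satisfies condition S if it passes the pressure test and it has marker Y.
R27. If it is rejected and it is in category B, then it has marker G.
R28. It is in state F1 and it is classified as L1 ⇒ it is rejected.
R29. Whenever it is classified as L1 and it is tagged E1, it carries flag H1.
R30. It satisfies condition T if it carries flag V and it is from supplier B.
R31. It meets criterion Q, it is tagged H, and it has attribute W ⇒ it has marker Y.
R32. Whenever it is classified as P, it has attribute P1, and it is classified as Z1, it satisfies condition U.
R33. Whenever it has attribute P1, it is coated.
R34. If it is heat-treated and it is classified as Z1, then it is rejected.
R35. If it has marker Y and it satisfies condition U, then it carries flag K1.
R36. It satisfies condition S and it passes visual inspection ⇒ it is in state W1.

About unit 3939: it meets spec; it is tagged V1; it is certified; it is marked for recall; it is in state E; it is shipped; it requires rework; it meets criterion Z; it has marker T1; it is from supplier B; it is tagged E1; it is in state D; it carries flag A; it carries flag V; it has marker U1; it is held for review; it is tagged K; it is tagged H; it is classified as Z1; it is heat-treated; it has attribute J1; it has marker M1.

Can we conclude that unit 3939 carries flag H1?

Yes

By R1 (it has marker T1, it carries flag A): it is in category B.
By R2 (it is in state D, it has marker M1): it passes visual inspection.
By R4 (it is tagged H): it is tagged D1.
By R13 (it is shipped): it meets criterion B1.
By R16 (it meets criterion Z, it is held for review): it is classified as M.
By R18 (it is tagged K, it has attribute J1): it is in state C.
By R20 (it is in state C, it is tagged E1, it meets criterion B1): it has attribute W.
By R25 (it meets spec, it is tagged V1): it satisfies condition S.
By R30 (it carries flag V, it is from supplier B): it satisfies condition T.
By R34 (it is heat-treated, it is classified as Z1): it is rejected.
By R36 (it satisfies condition S, it passes visual inspection): it is in state W1.
By R5 (it is classified as M, it has marker U1, it is in state E): it is in category X.
By R9 (it is tagged D1, it satisfies condition T): it is anodized.
By R10 (it is in category X, it has marker M1): it meets criterion Q.
By R23 (it is in state W1, it is tagged E1): it has attribute P1.
By R27 (it is rejected, it is in category B): it has marker G.
By R31 (it meets criterion Q, it is tagged H, it has attribute W): it has marker Y.
By R3 (it is anodized): it is classified as P.
By R22 (it has marker G): it has attribute F.
By R32 (it is classified as P, it has attribute P1, it is classified as Z1): it satisfies condition U.
By R35 (it has marker Y, it satisfies condition U): it carries flag K1.
By R15 (it carries flag K1, it carries flag A, it is tagged E1): it is load-tested.
By R21 (it has attribute F, it is marked for recall): it has attribute G1.
By R6 (it is load-tested): it satisfies condition N1.
By R17 (it satisfies condition N1, it has attribute G1): it is classified as L1.
By R29 (it is classified as L1, it is tagged E1): it carries flag H1.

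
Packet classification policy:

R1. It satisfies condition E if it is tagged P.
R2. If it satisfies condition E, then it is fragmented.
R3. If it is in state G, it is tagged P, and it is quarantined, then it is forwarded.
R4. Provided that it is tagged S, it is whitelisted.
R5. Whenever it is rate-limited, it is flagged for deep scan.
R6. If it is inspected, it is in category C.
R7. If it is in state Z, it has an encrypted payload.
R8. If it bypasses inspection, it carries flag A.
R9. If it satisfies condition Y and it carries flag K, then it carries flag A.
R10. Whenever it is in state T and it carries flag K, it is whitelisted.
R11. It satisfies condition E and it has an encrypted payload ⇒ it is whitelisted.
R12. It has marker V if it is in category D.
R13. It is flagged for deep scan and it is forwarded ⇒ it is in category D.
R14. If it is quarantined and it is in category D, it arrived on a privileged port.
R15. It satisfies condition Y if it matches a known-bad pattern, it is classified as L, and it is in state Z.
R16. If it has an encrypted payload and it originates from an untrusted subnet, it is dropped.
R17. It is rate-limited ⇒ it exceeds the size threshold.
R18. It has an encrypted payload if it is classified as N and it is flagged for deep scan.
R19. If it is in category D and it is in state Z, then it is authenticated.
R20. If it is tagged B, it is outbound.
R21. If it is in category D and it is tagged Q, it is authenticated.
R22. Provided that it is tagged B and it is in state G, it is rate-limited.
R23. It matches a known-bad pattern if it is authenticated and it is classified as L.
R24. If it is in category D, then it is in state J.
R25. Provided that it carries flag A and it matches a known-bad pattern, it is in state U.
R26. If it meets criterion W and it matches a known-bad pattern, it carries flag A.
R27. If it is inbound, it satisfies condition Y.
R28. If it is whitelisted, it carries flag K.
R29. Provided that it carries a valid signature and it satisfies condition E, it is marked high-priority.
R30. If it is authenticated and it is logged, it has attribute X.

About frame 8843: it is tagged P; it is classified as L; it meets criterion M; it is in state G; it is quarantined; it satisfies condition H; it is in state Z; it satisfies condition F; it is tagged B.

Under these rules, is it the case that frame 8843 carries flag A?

Yes

By R1 (it is tagged P): it satisfies condition E.
By R3 (it is in state G, it is tagged P, it is quarantined): it is forwarded.
By R7 (it is in state Z): it has an encrypted payload.
By R11 (it satisfies condition E, it has an encrypted payload): it is whitelisted.
By R22 (it is tagged B, it is in state G): it is rate-limited.
By R28 (it is whitelisted): it carries flag K.
By R5 (it is rate-limited): it is flagged for deep scan.
By R13 (it is flagged for deep scan, it is forwarded): it is in category D.
By R19 (it is in category D, it is in state Z): it is authenticated.
By R23 (it is authenticated, it is classified as L): it matches a known-bad pattern.
By R15 (it matches a known-bad pattern, it is classified as L, it is in state Z): it satisfies condition Y.
By R9 (it satisfies condition Y, it carries flag K): it carries flag A.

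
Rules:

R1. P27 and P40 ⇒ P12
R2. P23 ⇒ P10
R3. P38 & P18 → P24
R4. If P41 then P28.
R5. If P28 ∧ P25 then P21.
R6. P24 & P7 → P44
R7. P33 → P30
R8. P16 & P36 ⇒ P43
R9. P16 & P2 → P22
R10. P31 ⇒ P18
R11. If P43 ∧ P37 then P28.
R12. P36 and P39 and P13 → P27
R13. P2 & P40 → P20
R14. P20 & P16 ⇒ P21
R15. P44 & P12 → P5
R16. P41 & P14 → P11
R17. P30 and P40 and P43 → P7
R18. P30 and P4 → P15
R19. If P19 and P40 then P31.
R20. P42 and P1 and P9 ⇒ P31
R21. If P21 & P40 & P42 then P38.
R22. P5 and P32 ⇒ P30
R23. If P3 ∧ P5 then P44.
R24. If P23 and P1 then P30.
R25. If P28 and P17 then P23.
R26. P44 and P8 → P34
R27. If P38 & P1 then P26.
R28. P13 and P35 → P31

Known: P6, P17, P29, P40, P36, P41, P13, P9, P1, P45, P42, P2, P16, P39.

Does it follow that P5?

Yes

P28  (by R4: P41)
P43  (by R8: P16, P36)
P27  (by R12: P36, P39, P13)
P20  (by R13: P2, P40)
P21  (by R14: P20, P16)
P31  (by R20: P42, P1, P9)
P38  (by R21: P21, P40, P42)
P23  (by R25: P28, P17)
P12  (by R1: P27, P40)
P18  (by R10: P31)
P30  (by R24: P23, P1)
P24  (by R3: P38, P18)
P7  (by R17: P30, P40, P43)
P44  (by R6: P24, P7)
P5  (by R15: P44, P12)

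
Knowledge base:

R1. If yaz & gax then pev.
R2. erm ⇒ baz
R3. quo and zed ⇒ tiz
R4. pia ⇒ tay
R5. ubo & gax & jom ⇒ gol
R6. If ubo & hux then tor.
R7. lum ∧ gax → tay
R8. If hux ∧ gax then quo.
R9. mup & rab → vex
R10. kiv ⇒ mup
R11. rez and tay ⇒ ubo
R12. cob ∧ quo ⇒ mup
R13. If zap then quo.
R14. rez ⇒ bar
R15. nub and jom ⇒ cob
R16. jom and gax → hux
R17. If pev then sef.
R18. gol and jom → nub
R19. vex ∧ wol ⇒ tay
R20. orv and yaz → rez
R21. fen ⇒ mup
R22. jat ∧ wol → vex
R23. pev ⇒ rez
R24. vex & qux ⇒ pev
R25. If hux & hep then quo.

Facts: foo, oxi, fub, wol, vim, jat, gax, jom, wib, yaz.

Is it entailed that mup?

Yes

pev  (by R1: yaz, gax)
hux  (by R16: jom, gax)
vex  (by R22: jat, wol)
rez  (by R23: pev)
quo  (by R8: hux, gax)
tay  (by R19: vex, wol)
ubo  (by R11: rez, tay)
gol  (by R5: ubo, gax, jom)
nub  (by R18: gol, jom)
cob  (by R15: nub, jom)
mup  (by R12: cob, quo)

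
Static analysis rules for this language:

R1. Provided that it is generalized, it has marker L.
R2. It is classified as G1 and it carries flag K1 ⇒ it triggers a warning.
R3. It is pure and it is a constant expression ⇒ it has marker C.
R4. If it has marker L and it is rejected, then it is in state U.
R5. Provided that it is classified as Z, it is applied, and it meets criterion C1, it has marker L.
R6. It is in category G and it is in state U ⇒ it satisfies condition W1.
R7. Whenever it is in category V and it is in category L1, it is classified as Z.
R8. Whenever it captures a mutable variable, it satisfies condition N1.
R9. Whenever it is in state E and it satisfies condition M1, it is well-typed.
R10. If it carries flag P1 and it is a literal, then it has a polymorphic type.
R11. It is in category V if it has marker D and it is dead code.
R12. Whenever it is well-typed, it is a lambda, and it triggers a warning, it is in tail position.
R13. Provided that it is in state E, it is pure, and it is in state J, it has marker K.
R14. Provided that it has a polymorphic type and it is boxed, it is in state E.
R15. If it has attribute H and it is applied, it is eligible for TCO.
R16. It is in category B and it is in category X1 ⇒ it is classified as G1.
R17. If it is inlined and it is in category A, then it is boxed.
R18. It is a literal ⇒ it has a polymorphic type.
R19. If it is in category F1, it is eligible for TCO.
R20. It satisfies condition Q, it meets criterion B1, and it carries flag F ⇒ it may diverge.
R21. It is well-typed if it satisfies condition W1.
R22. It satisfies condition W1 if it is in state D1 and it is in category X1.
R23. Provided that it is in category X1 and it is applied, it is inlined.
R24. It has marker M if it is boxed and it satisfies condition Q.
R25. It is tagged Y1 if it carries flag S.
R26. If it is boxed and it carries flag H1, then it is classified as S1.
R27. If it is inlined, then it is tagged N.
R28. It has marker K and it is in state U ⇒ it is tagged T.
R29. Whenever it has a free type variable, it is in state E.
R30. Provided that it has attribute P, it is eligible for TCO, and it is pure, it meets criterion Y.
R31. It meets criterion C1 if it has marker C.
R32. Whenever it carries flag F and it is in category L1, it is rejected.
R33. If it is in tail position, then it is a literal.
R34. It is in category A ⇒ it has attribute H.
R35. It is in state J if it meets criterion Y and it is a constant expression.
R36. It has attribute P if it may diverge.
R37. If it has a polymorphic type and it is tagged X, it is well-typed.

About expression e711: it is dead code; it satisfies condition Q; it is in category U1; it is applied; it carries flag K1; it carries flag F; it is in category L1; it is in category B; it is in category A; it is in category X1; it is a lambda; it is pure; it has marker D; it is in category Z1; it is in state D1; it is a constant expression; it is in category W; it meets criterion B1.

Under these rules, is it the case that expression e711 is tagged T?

By R3 (it is pure, it is a constant expression): it has marker C.
By R11 (it has marker D, it is dead code): it is in category V.
By R16 (it is in category B, it is in category X1): it is classified as G1.
By R20 (it satisfies condition Q, it meets criterion B1, it carries flag F): it may diverge.
By R22 (it is in state D1, it is in category X1): it satisfies condition W1.
By R23 (it is in category X1, it is applied): it is inlined.
By R31 (it has marker C): it meets criterion C1.
By R32 (it carries flag F, it is in category L1): it is rejected.
By R34 (it is in category A): it has attribute H.
By R36 (it may diverge): it has attribute P.
By R2 (it is classified as G1, it carries flag K1): it triggers a warning.
By R7 (it is in category V, it is in category L1): it is classified as Z.
By R15 (it has attribute H, it is applied): it is eligible for TCO.
By R17 (it is inlined, it is in category A): it is boxed.
By R21 (it satisfies condition W1): it is well-typed.
By R30 (it has attribute P, it is eligible for TCO, it is pure): it meets criterion Y.
By R35 (it meets criterion Y, it is a constant expression): it is in state J.
By R5 (it is classified as Z, it is applied, it meets criterion C1): it has marker L.
By R12 (it is well-typed, it is a lambda, it triggers a warning): it is in tail position.
By R33 (it is in tail position): it is a literal.
By R4 (it has marker L, it is rejected): it is in state U.
By R18 (it is a literal): it has a polymorphic type.
By R14 (it has a polymorphic type, it is boxed): it is in state E.
By R13 (it is in state E, it is pure, it is in state J): it has marker K.
By R28 (it has marker K, it is in state U): it is tagged T.

Yes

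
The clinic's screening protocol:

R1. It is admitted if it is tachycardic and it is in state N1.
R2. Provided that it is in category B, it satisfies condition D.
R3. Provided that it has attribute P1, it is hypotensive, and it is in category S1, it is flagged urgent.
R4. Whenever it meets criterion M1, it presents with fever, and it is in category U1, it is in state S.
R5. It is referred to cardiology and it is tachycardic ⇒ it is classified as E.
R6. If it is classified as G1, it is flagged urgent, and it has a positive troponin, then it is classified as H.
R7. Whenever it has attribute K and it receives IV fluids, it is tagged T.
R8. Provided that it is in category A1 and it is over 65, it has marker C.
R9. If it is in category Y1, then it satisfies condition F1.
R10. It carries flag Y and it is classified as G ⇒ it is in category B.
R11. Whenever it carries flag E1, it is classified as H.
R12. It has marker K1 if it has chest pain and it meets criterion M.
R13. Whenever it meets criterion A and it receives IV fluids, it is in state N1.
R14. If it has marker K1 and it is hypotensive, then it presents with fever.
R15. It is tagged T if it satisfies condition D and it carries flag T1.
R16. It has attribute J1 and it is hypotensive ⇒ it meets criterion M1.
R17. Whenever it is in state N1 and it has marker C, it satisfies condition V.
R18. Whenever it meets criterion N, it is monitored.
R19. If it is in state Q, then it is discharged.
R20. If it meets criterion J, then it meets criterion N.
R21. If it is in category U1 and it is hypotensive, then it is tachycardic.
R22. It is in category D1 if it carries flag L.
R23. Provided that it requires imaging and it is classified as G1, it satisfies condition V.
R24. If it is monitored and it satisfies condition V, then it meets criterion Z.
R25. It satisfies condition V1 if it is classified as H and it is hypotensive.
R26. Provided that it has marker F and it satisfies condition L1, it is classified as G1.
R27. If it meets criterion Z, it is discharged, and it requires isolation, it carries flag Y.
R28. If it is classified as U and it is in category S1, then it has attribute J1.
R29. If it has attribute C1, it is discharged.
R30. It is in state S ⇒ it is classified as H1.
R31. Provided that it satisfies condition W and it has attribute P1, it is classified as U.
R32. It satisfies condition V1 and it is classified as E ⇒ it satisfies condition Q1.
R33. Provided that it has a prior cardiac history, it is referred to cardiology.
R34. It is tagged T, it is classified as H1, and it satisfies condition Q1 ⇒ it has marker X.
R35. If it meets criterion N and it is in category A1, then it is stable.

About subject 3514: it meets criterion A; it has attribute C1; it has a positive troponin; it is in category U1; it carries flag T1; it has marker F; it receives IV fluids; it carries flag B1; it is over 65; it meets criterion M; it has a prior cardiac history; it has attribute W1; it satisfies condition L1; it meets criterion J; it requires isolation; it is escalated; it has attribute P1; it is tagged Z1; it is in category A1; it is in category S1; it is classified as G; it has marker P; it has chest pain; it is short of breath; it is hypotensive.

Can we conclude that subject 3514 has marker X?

No

Forward chaining from the given facts derives: is flagged urgent, has marker C, has marker K1, is in state N1, presents with fever, satisfies condition V, meets criterion N, is tachycardic, is classified as G1, is discharged, is referred to cardiology, is stable, is admitted, is classified as E, is classified as H, is monitored, meets criterion Z, satisfies condition V1, carries flag Y, satisfies condition Q1, is in category B, satisfies condition D, is tagged T.
The only rule concluding "it has marker X" is R34, which needs "it is classified as H1"; that is never established.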